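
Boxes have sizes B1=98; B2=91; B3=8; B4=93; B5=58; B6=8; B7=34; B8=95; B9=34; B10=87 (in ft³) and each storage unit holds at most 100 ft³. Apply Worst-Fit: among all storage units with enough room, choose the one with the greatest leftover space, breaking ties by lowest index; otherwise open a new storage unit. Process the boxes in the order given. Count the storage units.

storage unit 1: place B1 (98 ft³), 2 ft³ left
storage unit 2: place B2 (91 ft³), 9 ft³ left
storage unit 2: place B3 (8 ft³), 1 ft³ left
storage unit 3: place B4 (93 ft³), 7 ft³ left
storage unit 4: place B5 (58 ft³), 42 ft³ left
storage unit 4: place B6 (8 ft³), 34 ft³ left
storage unit 4: place B7 (34 ft³), 0 ft³ left
storage unit 5: place B8 (95 ft³), 5 ft³ left
storage unit 6: place B9 (34 ft³), 66 ft³ left
storage unit 7: place B10 (87 ft³), 13 ft³ left
Final storage units: [98] [91,8] [93] [58,8,34] [95] [34] [87].

7 storage units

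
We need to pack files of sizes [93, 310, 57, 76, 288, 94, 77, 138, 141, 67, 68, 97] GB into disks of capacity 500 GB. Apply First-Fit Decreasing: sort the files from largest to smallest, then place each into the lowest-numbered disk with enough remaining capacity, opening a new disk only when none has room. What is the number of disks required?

Sorted descending: 310, 288, 141, 138, 97, 94, 93, 77, 76, 68, 67, 57.
Put 310 GB in disk 1; 190 GB remain.
Put 288 GB in disk 2; 212 GB remain.
Put 141 GB in disk 1; 49 GB remain.
Put 138 GB in disk 2; 74 GB remain.
Put 97 GB in disk 3; 403 GB remain.
Put 94 GB in disk 3; 309 GB remain.
Put 93 GB in disk 3; 216 GB remain.
Put 77 GB in disk 3; 139 GB remain.
Put 76 GB in disk 3; 63 GB remain.
Put 68 GB in disk 2; 6 GB remain.
Put 67 GB in disk 4; 433 GB remain.
Put 57 GB in disk 3; 6 GB remain.

4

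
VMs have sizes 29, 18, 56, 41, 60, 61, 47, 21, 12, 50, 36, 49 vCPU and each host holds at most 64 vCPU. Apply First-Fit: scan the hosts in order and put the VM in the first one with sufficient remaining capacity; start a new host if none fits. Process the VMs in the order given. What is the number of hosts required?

9 hosts

Put 29 vCPU in host 1; 35 vCPU remain.
Put 18 vCPU in host 1; 17 vCPU remain.
Put 56 vCPU in host 2; 8 vCPU remain.
Put 41 vCPU in host 3; 23 vCPU remain.
Put 60 vCPU in host 4; 4 vCPU remain.
Put 61 vCPU in host 5; 3 vCPU remain.
Put 47 vCPU in host 6; 17 vCPU remain.
Put 21 vCPU in host 3; 2 vCPU remain.
Put 12 vCPU in host 1; 5 vCPU remain.
Put 50 vCPU in host 7; 14 vCPU remain.
Put 36 vCPU in host 8; 28 vCPU remain.
Put 49 vCPU in host 9; 15 vCPU remain.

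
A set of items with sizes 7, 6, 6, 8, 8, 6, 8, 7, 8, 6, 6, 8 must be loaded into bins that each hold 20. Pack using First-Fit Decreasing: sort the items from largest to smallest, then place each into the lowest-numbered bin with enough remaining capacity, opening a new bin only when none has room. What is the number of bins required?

Sorted descending: 8, 8, 8, 8, 8, 7, 7, 6, 6, 6, 6, 6.
bin 1: place 8, 12 left
bin 1: place 8, 4 left
bin 2: place 8, 12 left
bin 2: place 8, 4 left
bin 3: place 8, 12 left
bin 3: place 7, 5 left
bin 4: place 7, 13 left
bin 4: place 6, 7 left
bin 4: place 6, 1 left
bin 5: place 6, 14 left
bin 5: place 6, 8 left
bin 5: place 6, 2 left

5 bins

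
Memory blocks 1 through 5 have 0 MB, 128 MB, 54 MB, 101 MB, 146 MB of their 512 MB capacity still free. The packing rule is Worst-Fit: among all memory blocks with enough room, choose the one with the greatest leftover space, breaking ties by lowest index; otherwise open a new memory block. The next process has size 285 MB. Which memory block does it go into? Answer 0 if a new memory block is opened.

0

No memory block has ≥ 285 MB free, so a new memory block is opened.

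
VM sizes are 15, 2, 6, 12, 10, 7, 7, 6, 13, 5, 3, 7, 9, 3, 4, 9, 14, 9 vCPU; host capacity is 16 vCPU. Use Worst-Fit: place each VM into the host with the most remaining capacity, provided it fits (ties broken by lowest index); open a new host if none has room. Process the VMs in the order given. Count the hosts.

10

15 vCPU → host 1 (remaining 1 vCPU)
2 vCPU → host 2 (remaining 14 vCPU)
6 vCPU → host 2 (remaining 8 vCPU)
12 vCPU → host 3 (remaining 4 vCPU)
10 vCPU → host 4 (remaining 6 vCPU)
7 vCPU → host 2 (remaining 1 vCPU)
7 vCPU → host 5 (remaining 9 vCPU)
6 vCPU → host 5 (remaining 3 vCPU)
13 vCPU → host 6 (remaining 3 vCPU)
5 vCPU → host 4 (remaining 1 vCPU)
3 vCPU → host 3 (remaining 1 vCPU)
7 vCPU → host 7 (remaining 9 vCPU)
9 vCPU → host 7 (remaining 0 vCPU)
3 vCPU → host 5 (remaining 0 vCPU)
4 vCPU → host 8 (remaining 12 vCPU)
9 vCPU → host 8 (remaining 3 vCPU)
14 vCPU → host 9 (remaining 2 vCPU)
9 vCPU → host 10 (remaining 7 vCPU)
Final hosts: [15] [2,6,7] [12,3] [10,5] [7,6,3] [13] [7,9] [4,9] [14] [9].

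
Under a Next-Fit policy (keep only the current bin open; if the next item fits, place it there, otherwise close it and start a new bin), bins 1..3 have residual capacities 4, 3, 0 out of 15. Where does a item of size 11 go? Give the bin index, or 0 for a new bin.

0

Next-Fit only looks at bin 3, which has 0 free.
11 does not fit, so a new bin is opened.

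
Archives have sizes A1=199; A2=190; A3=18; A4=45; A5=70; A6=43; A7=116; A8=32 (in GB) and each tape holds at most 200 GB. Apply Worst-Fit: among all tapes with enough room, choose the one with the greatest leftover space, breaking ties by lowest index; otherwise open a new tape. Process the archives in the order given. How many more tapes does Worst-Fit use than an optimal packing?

Worst-Fit: [199] [190] [18,45,70,43] [116,32] → 4 tapes.
Total size 713 GB; any packing needs at least ⌈713/200⌉ = 4 tapes.
So 4 is already optimal.

0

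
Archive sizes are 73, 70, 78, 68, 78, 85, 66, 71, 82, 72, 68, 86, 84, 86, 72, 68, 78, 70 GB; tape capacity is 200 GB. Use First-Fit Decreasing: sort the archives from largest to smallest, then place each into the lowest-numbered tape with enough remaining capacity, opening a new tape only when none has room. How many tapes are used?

9

Sorted descending: 86, 86, 85, 84, 82, 78, 78, 78, 73, 72, 72, 71, 70, 70, 68, 68, 68, 66.
86 GB → tape 1 (remaining 114 GB)
86 GB → tape 1 (remaining 28 GB)
85 GB → tape 2 (remaining 115 GB)
84 GB → tape 2 (remaining 31 GB)
82 GB → tape 3 (remaining 118 GB)
78 GB → tape 3 (remaining 40 GB)
78 GB → tape 4 (remaining 122 GB)
78 GB → tape 4 (remaining 44 GB)
73 GB → tape 5 (remaining 127 GB)
72 GB → tape 5 (remaining 55 GB)
72 GB → tape 6 (remaining 128 GB)
71 GB → tape 6 (remaining 57 GB)
70 GB → tape 7 (remaining 130 GB)
70 GB → tape 7 (remaining 60 GB)
68 GB → tape 8 (remaining 132 GB)
68 GB → tape 8 (remaining 64 GB)
68 GB → tape 9 (remaining 132 GB)
66 GB → tape 9 (remaining 66 GB)
Final tapes: [86,86] [85,84] [82,78] [78,78] [73,72] [72,71] [70,70] [68,68] [68,66].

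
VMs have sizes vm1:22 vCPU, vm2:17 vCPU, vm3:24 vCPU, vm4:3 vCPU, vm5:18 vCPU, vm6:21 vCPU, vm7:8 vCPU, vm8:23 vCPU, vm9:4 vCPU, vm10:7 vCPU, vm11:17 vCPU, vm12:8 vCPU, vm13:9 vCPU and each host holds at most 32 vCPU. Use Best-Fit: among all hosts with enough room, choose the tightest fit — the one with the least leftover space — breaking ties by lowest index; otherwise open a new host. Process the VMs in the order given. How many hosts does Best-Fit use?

Put vm1 (22 vCPU) in host 1; 10 vCPU remain.
Put vm2 (17 vCPU) in host 2; 15 vCPU remain.
Put vm3 (24 vCPU) in host 3; 8 vCPU remain.
Put vm4 (3 vCPU) in host 3; 5 vCPU remain.
Put vm5 (18 vCPU) in host 4; 14 vCPU remain.
Put vm6 (21 vCPU) in host 5; 11 vCPU remain.
Put vm7 (8 vCPU) in host 1; 2 vCPU remain.
Put vm8 (23 vCPU) in host 6; 9 vCPU remain.
Put vm9 (4 vCPU) in host 3; 1 vCPU remain.
Put vm10 (7 vCPU) in host 6; 2 vCPU remain.
Put vm11 (17 vCPU) in host 7; 15 vCPU remain.
Put vm12 (8 vCPU) in host 5; 3 vCPU remain.
Put vm13 (9 vCPU) in host 4; 5 vCPU remain.

7 hosts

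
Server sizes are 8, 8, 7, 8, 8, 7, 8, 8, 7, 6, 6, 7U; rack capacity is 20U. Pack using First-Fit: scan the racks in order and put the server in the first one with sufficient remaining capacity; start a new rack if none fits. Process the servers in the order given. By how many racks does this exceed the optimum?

1

First-Fit: [8,8] [7,8] [8,7] [8,8] [7,6,6] [7] → 6 racks.
Total size 88U; any packing needs at least ⌈88/20⌉ = 5 racks.
An optimal packing achieves that bound: [8,8] [8,8] [8,8] [7,7,6] [7,7,6] → 5 racks.
Excess: 6 − 5 = 1.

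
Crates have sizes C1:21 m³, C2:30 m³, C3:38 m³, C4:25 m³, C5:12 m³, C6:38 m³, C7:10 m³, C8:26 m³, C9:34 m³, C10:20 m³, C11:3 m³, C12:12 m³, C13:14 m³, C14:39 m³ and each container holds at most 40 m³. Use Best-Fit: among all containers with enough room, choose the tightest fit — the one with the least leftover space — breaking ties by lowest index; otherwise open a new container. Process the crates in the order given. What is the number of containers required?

container 1: place C1 (21 m³), 19 m³ left
container 2: place C2 (30 m³), 10 m³ left
container 3: place C3 (38 m³), 2 m³ left
container 4: place C4 (25 m³), 15 m³ left
container 4: place C5 (12 m³), 3 m³ left
container 5: place C6 (38 m³), 2 m³ left
container 2: place C7 (10 m³), 0 m³ left
container 6: place C8 (26 m³), 14 m³ left
container 7: place C9 (34 m³), 6 m³ left
container 8: place C10 (20 m³), 20 m³ left
container 4: place C11 (3 m³), 0 m³ left
container 6: place C12 (12 m³), 2 m³ left
container 1: place C13 (14 m³), 5 m³ left
container 9: place C14 (39 m³), 1 m³ left

9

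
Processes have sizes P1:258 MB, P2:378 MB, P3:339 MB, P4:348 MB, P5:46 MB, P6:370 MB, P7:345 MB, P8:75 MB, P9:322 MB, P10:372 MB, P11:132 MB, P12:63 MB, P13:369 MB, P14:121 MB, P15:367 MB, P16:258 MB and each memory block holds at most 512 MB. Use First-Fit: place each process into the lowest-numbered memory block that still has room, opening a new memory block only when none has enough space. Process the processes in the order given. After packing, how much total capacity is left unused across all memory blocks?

P1 (258 MB) → memory block 1 (remaining 254 MB)
P2 (378 MB) → memory block 2 (remaining 134 MB)
P3 (339 MB) → memory block 3 (remaining 173 MB)
P4 (348 MB) → memory block 4 (remaining 164 MB)
P5 (46 MB) → memory block 1 (remaining 208 MB)
P6 (370 MB) → memory block 5 (remaining 142 MB)
P7 (345 MB) → memory block 6 (remaining 167 MB)
P8 (75 MB) → memory block 1 (remaining 133 MB)
P9 (322 MB) → memory block 7 (remaining 190 MB)
P10 (372 MB) → memory block 8 (remaining 140 MB)
P11 (132 MB) → memory block 1 (remaining 1 MB)
P12 (63 MB) → memory block 2 (remaining 71 MB)
P13 (369 MB) → memory block 9 (remaining 143 MB)
P14 (121 MB) → memory block 3 (remaining 52 MB)
P15 (367 MB) → memory block 10 (remaining 145 MB)
P16 (258 MB) → memory block 11 (remaining 254 MB)
11 memory blocks × 512 MB = 5632 MB; used 4163 MB; unused 1469 MB.

1469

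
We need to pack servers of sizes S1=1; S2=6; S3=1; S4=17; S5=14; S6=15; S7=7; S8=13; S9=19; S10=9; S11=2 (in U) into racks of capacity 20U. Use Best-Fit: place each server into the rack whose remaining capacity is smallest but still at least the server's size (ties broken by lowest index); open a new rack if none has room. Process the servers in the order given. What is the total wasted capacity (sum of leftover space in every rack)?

36

Put S1 (1U) in rack 1; 19U remain.
Put S2 (6U) in rack 1; 13U remain.
Put S3 (1U) in rack 1; 12U remain.
Put S4 (17U) in rack 2; 3U remain.
Put S5 (14U) in rack 3; 6U remain.
Put S6 (15U) in rack 4; 5U remain.
Put S7 (7U) in rack 1; 5U remain.
Put S8 (13U) in rack 5; 7U remain.
Put S9 (19U) in rack 6; 1U remain.
Put S10 (9U) in rack 7; 11U remain.
Put S11 (2U) in rack 2; 1U remain.
7 racks × 20U = 140U; used 104U; unused 36U.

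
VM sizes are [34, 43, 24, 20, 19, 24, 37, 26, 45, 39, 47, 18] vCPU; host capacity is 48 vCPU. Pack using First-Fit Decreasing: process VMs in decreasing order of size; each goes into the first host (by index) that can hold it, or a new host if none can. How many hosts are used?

Sorted descending: 47, 45, 43, 39, 37, 34, 26, 24, 24, 20, 19, 18.
47 vCPU → host 1 (remaining 1 vCPU)
45 vCPU → host 2 (remaining 3 vCPU)
43 vCPU → host 3 (remaining 5 vCPU)
39 vCPU → host 4 (remaining 9 vCPU)
37 vCPU → host 5 (remaining 11 vCPU)
34 vCPU → host 6 (remaining 14 vCPU)
26 vCPU → host 7 (remaining 22 vCPU)
24 vCPU → host 8 (remaining 24 vCPU)
24 vCPU → host 8 (remaining 0 vCPU)
20 vCPU → host 7 (remaining 2 vCPU)
19 vCPU → host 9 (remaining 29 vCPU)
18 vCPU → host 9 (remaining 11 vCPU)
Final hosts: [47] [45] [43] [39] [37] [34] [26,20] [24,24] [19,18].

9 hosts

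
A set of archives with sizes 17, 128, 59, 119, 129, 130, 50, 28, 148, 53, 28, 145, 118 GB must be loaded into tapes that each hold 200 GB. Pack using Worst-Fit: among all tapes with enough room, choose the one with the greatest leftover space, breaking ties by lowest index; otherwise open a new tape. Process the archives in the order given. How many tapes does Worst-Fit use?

7 tapes

17 GB → tape 1 (remaining 183 GB)
128 GB → tape 1 (remaining 55 GB)
59 GB → tape 2 (remaining 141 GB)
119 GB → tape 2 (remaining 22 GB)
129 GB → tape 3 (remaining 71 GB)
130 GB → tape 4 (remaining 70 GB)
50 GB → tape 3 (remaining 21 GB)
28 GB → tape 4 (remaining 42 GB)
148 GB → tape 5 (remaining 52 GB)
53 GB → tape 1 (remaining 2 GB)
28 GB → tape 5 (remaining 24 GB)
145 GB → tape 6 (remaining 55 GB)
118 GB → tape 7 (remaining 82 GB)
Final tapes: [17,128,53] [59,119] [129,50] [130,28] [148,28] [145] [118].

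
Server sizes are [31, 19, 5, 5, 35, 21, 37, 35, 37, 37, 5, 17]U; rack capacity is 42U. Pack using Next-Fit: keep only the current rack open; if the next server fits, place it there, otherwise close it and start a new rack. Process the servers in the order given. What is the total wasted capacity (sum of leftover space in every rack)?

94

31U → rack 1 (remaining 11U)
19U → rack 2 (remaining 23U)
5U → rack 2 (remaining 18U)
5U → rack 2 (remaining 13U)
35U → rack 3 (remaining 7U)
21U → rack 4 (remaining 21U)
37U → rack 5 (remaining 5U)
35U → rack 6 (remaining 7U)
37U → rack 7 (remaining 5U)
37U → rack 8 (remaining 5U)
5U → rack 8 (remaining 0U)
17U → rack 9 (remaining 25U)
9 racks × 42U = 378U; used 284U; unused 94U.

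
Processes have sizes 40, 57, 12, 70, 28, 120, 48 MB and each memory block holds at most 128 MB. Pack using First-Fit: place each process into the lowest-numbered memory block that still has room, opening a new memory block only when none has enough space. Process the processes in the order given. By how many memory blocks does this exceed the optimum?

1

First-Fit: [40,57,12] [70,28] [120] [48] → 4 memory blocks.
Total size 375 MB; any packing needs at least ⌈375/128⌉ = 3 memory blocks.
An optimal packing achieves that bound: [120] [70,57] [48,40,28,12] → 3 memory blocks.
Excess: 4 − 3 = 1.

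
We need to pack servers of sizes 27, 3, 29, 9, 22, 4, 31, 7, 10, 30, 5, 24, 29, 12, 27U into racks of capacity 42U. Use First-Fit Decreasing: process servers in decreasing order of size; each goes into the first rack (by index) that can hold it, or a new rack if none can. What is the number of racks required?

8

Sorted descending: 31, 30, 29, 29, 27, 27, 24, 22, 12, 10, 9, 7, 5, 4, 3.
rack 1: place 31U, 11U left
rack 2: place 30U, 12U left
rack 3: place 29U, 13U left
rack 4: place 29U, 13U left
rack 5: place 27U, 15U left
rack 6: place 27U, 15U left
rack 7: place 24U, 18U left
rack 8: place 22U, 20U left
rack 2: place 12U, 0U left
rack 1: place 10U, 1U left
rack 3: place 9U, 4U left
rack 4: place 7U, 6U left
rack 4: place 5U, 1U left
rack 3: place 4U, 0U left
rack 5: place 3U, 12U left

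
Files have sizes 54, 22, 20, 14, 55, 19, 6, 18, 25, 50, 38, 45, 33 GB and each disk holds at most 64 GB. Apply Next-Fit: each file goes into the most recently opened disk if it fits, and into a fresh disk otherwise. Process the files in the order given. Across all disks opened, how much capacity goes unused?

177

Put 54 GB in disk 1; 10 GB remain.
Put 22 GB in disk 2; 42 GB remain.
Put 20 GB in disk 2; 22 GB remain.
Put 14 GB in disk 2; 8 GB remain.
Put 55 GB in disk 3; 9 GB remain.
Put 19 GB in disk 4; 45 GB remain.
Put 6 GB in disk 4; 39 GB remain.
Put 18 GB in disk 4; 21 GB remain.
Put 25 GB in disk 5; 39 GB remain.
Put 50 GB in disk 6; 14 GB remain.
Put 38 GB in disk 7; 26 GB remain.
Put 45 GB in disk 8; 19 GB remain.
Put 33 GB in disk 9; 31 GB remain.
9 disks × 64 GB = 576 GB; used 399 GB; unused 177 GB.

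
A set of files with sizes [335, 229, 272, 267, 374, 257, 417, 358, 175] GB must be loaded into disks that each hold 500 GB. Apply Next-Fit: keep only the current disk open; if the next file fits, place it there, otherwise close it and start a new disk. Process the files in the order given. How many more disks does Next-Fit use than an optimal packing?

Next-Fit: [335] [229] [272] [267] [374] [257] [417] [358] [175] → 9 disks.
7 files exceed 250 GB (half the capacity), and no two of those can share a disk, so at least 7 disks are needed.
An optimal packing achieves that bound: [417] [374] [358] [335] [272,175] [267,229] [257] → 7 disks.
Excess: 9 − 7 = 2.

2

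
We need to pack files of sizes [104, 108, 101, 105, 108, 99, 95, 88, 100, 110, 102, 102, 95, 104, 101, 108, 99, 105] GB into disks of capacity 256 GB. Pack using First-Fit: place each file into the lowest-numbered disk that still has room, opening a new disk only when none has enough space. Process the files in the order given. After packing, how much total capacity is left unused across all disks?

470

Put 104 GB in disk 1; 152 GB remain.
Put 108 GB in disk 1; 44 GB remain.
Put 101 GB in disk 2; 155 GB remain.
Put 105 GB in disk 2; 50 GB remain.
Put 108 GB in disk 3; 148 GB remain.
Put 99 GB in disk 3; 49 GB remain.
Put 95 GB in disk 4; 161 GB remain.
Put 88 GB in disk 4; 73 GB remain.
Put 100 GB in disk 5; 156 GB remain.
Put 110 GB in disk 5; 46 GB remain.
Put 102 GB in disk 6; 154 GB remain.
Put 102 GB in disk 6; 52 GB remain.
Put 95 GB in disk 7; 161 GB remain.
Put 104 GB in disk 7; 57 GB remain.
Put 101 GB in disk 8; 155 GB remain.
Put 108 GB in disk 8; 47 GB remain.
Put 99 GB in disk 9; 157 GB remain.
Put 105 GB in disk 9; 52 GB remain.
9 disks × 256 GB = 2304 GB; used 1834 GB; unused 470 GB.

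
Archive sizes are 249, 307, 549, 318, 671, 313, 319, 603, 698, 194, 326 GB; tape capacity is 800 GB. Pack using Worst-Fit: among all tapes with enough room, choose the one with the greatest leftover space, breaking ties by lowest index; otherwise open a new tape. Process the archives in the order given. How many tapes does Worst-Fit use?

8 tapes

Put 249 GB in tape 1; 551 GB remain.
Put 307 GB in tape 1; 244 GB remain.
Put 549 GB in tape 2; 251 GB remain.
Put 318 GB in tape 3; 482 GB remain.
Put 671 GB in tape 4; 129 GB remain.
Put 313 GB in tape 3; 169 GB remain.
Put 319 GB in tape 5; 481 GB remain.
Put 603 GB in tape 6; 197 GB remain.
Put 698 GB in tape 7; 102 GB remain.
Put 194 GB in tape 5; 287 GB remain.
Put 326 GB in tape 8; 474 GB remain.
Final tapes: [249,307] [549] [318,313] [671] [319,194] [603] [698] [326].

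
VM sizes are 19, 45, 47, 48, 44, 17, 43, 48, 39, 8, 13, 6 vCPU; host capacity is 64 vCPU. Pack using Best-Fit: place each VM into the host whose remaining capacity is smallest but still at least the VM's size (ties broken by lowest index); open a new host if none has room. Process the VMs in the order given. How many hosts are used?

7 hosts

19 vCPU → host 1 (remaining 45 vCPU)
45 vCPU → host 1 (remaining 0 vCPU)
47 vCPU → host 2 (remaining 17 vCPU)
48 vCPU → host 3 (remaining 16 vCPU)
44 vCPU → host 4 (remaining 20 vCPU)
17 vCPU → host 2 (remaining 0 vCPU)
43 vCPU → host 5 (remaining 21 vCPU)
48 vCPU → host 6 (remaining 16 vCPU)
39 vCPU → host 7 (remaining 25 vCPU)
8 vCPU → host 3 (remaining 8 vCPU)
13 vCPU → host 6 (remaining 3 vCPU)
6 vCPU → host 3 (remaining 2 vCPU)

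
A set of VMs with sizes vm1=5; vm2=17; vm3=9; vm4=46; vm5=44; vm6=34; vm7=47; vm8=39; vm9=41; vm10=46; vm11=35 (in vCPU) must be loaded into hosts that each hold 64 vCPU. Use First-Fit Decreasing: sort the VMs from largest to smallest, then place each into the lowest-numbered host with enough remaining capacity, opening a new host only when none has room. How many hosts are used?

Sorted descending: 47, 46, 46, 44, 41, 39, 35, 34, 17, 9, 5.
host 1: place 47 vCPU, 17 vCPU left
host 2: place 46 vCPU, 18 vCPU left
host 3: place 46 vCPU, 18 vCPU left
host 4: place 44 vCPU, 20 vCPU left
host 5: place 41 vCPU, 23 vCPU left
host 6: place 39 vCPU, 25 vCPU left
host 7: place 35 vCPU, 29 vCPU left
host 8: place 34 vCPU, 30 vCPU left
host 1: place 17 vCPU, 0 vCPU left
host 2: place 9 vCPU, 9 vCPU left
host 2: place 5 vCPU, 4 vCPU left

8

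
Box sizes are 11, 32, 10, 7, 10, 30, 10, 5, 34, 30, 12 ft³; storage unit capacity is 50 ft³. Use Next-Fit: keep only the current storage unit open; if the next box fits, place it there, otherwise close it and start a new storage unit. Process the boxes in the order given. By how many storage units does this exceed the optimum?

1

Next-Fit: [11,32] [10,7,10] [30,10,5] [34] [30,12] → 5 storage units.
Total size 191 ft³; any packing needs at least ⌈191/50⌉ = 4 storage units.
An optimal packing achieves that bound: [34,12] [32,11,7] [30,10,10] [30,10,5] → 4 storage units.
Excess: 5 − 4 = 1.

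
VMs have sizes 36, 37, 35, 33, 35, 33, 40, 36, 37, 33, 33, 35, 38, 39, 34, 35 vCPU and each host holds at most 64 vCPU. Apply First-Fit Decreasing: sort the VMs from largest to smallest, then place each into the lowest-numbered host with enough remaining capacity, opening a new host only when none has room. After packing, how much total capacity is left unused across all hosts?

Sorted descending: 40, 39, 38, 37, 37, 36, 36, 35, 35, 35, 35, 34, 33, 33, 33, 33.
host 1: place 40 vCPU, 24 vCPU left
host 2: place 39 vCPU, 25 vCPU left
host 3: place 38 vCPU, 26 vCPU left
host 4: place 37 vCPU, 27 vCPU left
host 5: place 37 vCPU, 27 vCPU left
host 6: place 36 vCPU, 28 vCPU left
host 7: place 36 vCPU, 28 vCPU left
host 8: place 35 vCPU, 29 vCPU left
host 9: place 35 vCPU, 29 vCPU left
host 10: place 35 vCPU, 29 vCPU left
host 11: place 35 vCPU, 29 vCPU left
host 12: place 34 vCPU, 30 vCPU left
host 13: place 33 vCPU, 31 vCPU left
host 14: place 33 vCPU, 31 vCPU left
host 15: place 33 vCPU, 31 vCPU left
host 16: place 33 vCPU, 31 vCPU left
16 hosts × 64 vCPU = 1024 vCPU; used 569 vCPU; unused 455 vCPU.

455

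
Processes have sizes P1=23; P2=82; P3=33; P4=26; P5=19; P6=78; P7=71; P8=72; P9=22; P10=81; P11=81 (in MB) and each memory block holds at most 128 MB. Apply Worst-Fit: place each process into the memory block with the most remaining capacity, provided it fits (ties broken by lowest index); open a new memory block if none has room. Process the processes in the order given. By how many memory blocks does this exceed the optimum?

1

Worst-Fit: [23,82] [33,26,19] [78] [71,22] [72] [81] [81] → 7 memory blocks.
6 processes exceed 64 MB (half the capacity), and no two of those can share a memory block, so at least 6 memory blocks are needed.
An optimal packing achieves that bound: [82,33] [81,26,19] [81,23,22] [78] [72] [71] → 6 memory blocks.
Excess: 7 − 6 = 1.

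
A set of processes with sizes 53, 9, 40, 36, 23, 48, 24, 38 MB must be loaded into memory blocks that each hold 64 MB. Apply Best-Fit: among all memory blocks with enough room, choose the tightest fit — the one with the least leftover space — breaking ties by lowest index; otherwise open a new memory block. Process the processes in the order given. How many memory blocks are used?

5

memory block 1: place 53 MB, 11 MB left
memory block 1: place 9 MB, 2 MB left
memory block 2: place 40 MB, 24 MB left
memory block 3: place 36 MB, 28 MB left
memory block 2: place 23 MB, 1 MB left
memory block 4: place 48 MB, 16 MB left
memory block 3: place 24 MB, 4 MB left
memory block 5: place 38 MB, 26 MB left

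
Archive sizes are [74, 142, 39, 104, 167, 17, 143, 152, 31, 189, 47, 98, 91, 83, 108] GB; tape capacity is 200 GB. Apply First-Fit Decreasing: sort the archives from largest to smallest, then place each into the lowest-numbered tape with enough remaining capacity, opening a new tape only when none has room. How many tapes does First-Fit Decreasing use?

8

Sorted descending: 189, 167, 152, 143, 142, 108, 104, 98, 91, 83, 74, 47, 39, 31, 17.
Put 189 GB in tape 1; 11 GB remain.
Put 167 GB in tape 2; 33 GB remain.
Put 152 GB in tape 3; 48 GB remain.
Put 143 GB in tape 4; 57 GB remain.
Put 142 GB in tape 5; 58 GB remain.
Put 108 GB in tape 6; 92 GB remain.
Put 104 GB in tape 7; 96 GB remain.
Put 98 GB in tape 8; 102 GB remain.
Put 91 GB in tape 6; 1 GB remain.
Put 83 GB in tape 7; 13 GB remain.
Put 74 GB in tape 8; 28 GB remain.
Put 47 GB in tape 3; 1 GB remain.
Put 39 GB in tape 4; 18 GB remain.
Put 31 GB in tape 2; 2 GB remain.
Put 17 GB in tape 4; 1 GB remain.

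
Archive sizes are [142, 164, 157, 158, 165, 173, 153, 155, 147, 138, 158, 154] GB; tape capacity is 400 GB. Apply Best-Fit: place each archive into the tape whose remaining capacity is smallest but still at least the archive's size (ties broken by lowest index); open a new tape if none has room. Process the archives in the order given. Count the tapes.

6 tapes

142 GB → tape 1 (remaining 258 GB)
164 GB → tape 1 (remaining 94 GB)
157 GB → tape 2 (remaining 243 GB)
158 GB → tape 2 (remaining 85 GB)
165 GB → tape 3 (remaining 235 GB)
173 GB → tape 3 (remaining 62 GB)
153 GB → tape 4 (remaining 247 GB)
155 GB → tape 4 (remaining 92 GB)
147 GB → tape 5 (remaining 253 GB)
138 GB → tape 5 (remaining 115 GB)
158 GB → tape 6 (remaining 242 GB)
154 GB → tape 6 (remaining 88 GB)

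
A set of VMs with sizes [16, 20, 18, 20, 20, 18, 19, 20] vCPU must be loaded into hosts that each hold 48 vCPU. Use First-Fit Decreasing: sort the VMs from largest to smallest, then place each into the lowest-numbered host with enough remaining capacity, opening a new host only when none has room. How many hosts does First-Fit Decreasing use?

4

Sorted descending: 20, 20, 20, 20, 19, 18, 18, 16.
host 1: place 20 vCPU, 28 vCPU left
host 1: place 20 vCPU, 8 vCPU left
host 2: place 20 vCPU, 28 vCPU left
host 2: place 20 vCPU, 8 vCPU left
host 3: place 19 vCPU, 29 vCPU left
host 3: place 18 vCPU, 11 vCPU left
host 4: place 18 vCPU, 30 vCPU left
host 4: place 16 vCPU, 14 vCPU left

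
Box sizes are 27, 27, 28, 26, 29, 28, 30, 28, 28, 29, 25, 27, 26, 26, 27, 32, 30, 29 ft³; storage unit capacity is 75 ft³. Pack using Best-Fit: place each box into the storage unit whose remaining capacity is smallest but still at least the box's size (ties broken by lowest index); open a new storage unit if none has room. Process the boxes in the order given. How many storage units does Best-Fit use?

Put 27 ft³ in storage unit 1; 48 ft³ remain.
Put 27 ft³ in storage unit 1; 21 ft³ remain.
Put 28 ft³ in storage unit 2; 47 ft³ remain.
Put 26 ft³ in storage unit 2; 21 ft³ remain.
Put 29 ft³ in storage unit 3; 46 ft³ remain.
Put 28 ft³ in storage unit 3; 18 ft³ remain.
Put 30 ft³ in storage unit 4; 45 ft³ remain.
Put 28 ft³ in storage unit 4; 17 ft³ remain.
Put 28 ft³ in storage unit 5; 47 ft³ remain.
Put 29 ft³ in storage unit 5; 18 ft³ remain.
Put 25 ft³ in storage unit 6; 50 ft³ remain.
Put 27 ft³ in storage unit 6; 23 ft³ remain.
Put 26 ft³ in storage unit 7; 49 ft³ remain.
Put 26 ft³ in storage unit 7; 23 ft³ remain.
Put 27 ft³ in storage unit 8; 48 ft³ remain.
Put 32 ft³ in storage unit 8; 16 ft³ remain.
Put 30 ft³ in storage unit 9; 45 ft³ remain.
Put 29 ft³ in storage unit 9; 16 ft³ remain.

9 storage units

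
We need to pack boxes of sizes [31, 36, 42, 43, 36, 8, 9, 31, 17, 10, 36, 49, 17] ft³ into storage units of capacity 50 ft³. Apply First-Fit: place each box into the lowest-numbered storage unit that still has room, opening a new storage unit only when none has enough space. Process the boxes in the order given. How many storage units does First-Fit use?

9 storage units

31 ft³ → storage unit 1 (remaining 19 ft³)
36 ft³ → storage unit 2 (remaining 14 ft³)
42 ft³ → storage unit 3 (remaining 8 ft³)
43 ft³ → storage unit 4 (remaining 7 ft³)
36 ft³ → storage unit 5 (remaining 14 ft³)
8 ft³ → storage unit 1 (remaining 11 ft³)
9 ft³ → storage unit 1 (remaining 2 ft³)
31 ft³ → storage unit 6 (remaining 19 ft³)
17 ft³ → storage unit 6 (remaining 2 ft³)
10 ft³ → storage unit 2 (remaining 4 ft³)
36 ft³ → storage unit 7 (remaining 14 ft³)
49 ft³ → storage unit 8 (remaining 1 ft³)
17 ft³ → storage unit 9 (remaining 33 ft³)
Final storage units: [31,8,9] [36,10] [42] [43] [36] [31,17] [36] [49] [17].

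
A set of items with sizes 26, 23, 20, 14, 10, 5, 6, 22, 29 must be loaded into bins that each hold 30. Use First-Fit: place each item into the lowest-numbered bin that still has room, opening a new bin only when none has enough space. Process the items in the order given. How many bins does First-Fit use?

26 → bin 1 (remaining 4)
23 → bin 2 (remaining 7)
20 → bin 3 (remaining 10)
14 → bin 4 (remaining 16)
10 → bin 3 (remaining 0)
5 → bin 2 (remaining 2)
6 → bin 4 (remaining 10)
22 → bin 5 (remaining 8)
29 → bin 6 (remaining 1)

6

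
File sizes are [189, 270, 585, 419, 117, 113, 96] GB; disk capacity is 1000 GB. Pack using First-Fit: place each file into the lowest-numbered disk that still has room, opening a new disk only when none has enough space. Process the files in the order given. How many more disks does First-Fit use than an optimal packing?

0

First-Fit: [189,270,419,117] [585,113,96] → 2 disks.
Total size 1789 GB; any packing needs at least ⌈1789/1000⌉ = 2 disks.
So 2 is already optimal.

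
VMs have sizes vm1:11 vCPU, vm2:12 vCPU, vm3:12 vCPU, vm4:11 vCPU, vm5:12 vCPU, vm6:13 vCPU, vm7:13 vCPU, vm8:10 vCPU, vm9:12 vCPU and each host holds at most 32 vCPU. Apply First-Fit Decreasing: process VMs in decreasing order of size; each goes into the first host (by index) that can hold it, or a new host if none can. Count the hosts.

4 hosts

Sorted descending: 13, 13, 12, 12, 12, 12, 11, 11, 10.
host 1: place 13 vCPU, 19 vCPU left
host 1: place 13 vCPU, 6 vCPU left
host 2: place 12 vCPU, 20 vCPU left
host 2: place 12 vCPU, 8 vCPU left
host 3: place 12 vCPU, 20 vCPU left
host 3: place 12 vCPU, 8 vCPU left
host 4: place 11 vCPU, 21 vCPU left
host 4: place 11 vCPU, 10 vCPU left
host 4: place 10 vCPU, 0 vCPU left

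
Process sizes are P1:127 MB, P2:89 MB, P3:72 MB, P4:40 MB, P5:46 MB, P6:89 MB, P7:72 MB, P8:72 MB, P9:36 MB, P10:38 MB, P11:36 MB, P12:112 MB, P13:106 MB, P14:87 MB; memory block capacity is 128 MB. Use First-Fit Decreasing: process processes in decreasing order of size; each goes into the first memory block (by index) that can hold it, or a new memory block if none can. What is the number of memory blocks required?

9

Sorted descending: 127, 112, 106, 89, 89, 87, 72, 72, 72, 46, 40, 38, 36, 36.
memory block 1: place 127 MB, 1 MB left
memory block 2: place 112 MB, 16 MB left
memory block 3: place 106 MB, 22 MB left
memory block 4: place 89 MB, 39 MB left
memory block 5: place 89 MB, 39 MB left
memory block 6: place 87 MB, 41 MB left
memory block 7: place 72 MB, 56 MB left
memory block 8: place 72 MB, 56 MB left
memory block 9: place 72 MB, 56 MB left
memory block 7: place 46 MB, 10 MB left
memory block 6: place 40 MB, 1 MB left
memory block 4: place 38 MB, 1 MB left
memory block 5: place 36 MB, 3 MB left
memory block 8: place 36 MB, 20 MB left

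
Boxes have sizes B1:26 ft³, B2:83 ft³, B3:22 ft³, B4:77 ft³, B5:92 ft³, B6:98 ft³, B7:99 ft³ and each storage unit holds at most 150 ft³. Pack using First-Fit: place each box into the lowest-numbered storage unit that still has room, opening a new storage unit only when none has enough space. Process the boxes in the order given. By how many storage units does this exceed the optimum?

0

First-Fit: [26,83,22] [77] [92] [98] [99] → 5 storage units.
5 boxes exceed 75 ft³ (half the capacity), and no two of those can share a storage unit, so at least 5 storage units are needed.
So 5 is already optimal.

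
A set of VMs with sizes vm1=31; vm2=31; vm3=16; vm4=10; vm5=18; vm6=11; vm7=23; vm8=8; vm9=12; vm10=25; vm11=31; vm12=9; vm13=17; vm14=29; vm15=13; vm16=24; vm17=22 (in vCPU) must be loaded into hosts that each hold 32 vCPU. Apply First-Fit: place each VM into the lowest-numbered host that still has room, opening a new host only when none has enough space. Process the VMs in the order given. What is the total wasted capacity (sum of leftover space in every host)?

54

host 1: place vm1 (31 vCPU), 1 vCPU left
host 2: place vm2 (31 vCPU), 1 vCPU left
host 3: place vm3 (16 vCPU), 16 vCPU left
host 3: place vm4 (10 vCPU), 6 vCPU left
host 4: place vm5 (18 vCPU), 14 vCPU left
host 4: place vm6 (11 vCPU), 3 vCPU left
host 5: place vm7 (23 vCPU), 9 vCPU left
host 5: place vm8 (8 vCPU), 1 vCPU left
host 6: place vm9 (12 vCPU), 20 vCPU left
host 7: place vm10 (25 vCPU), 7 vCPU left
host 8: place vm11 (31 vCPU), 1 vCPU left
host 6: place vm12 (9 vCPU), 11 vCPU left
host 9: place vm13 (17 vCPU), 15 vCPU left
host 10: place vm14 (29 vCPU), 3 vCPU left
host 9: place vm15 (13 vCPU), 2 vCPU left
host 11: place vm16 (24 vCPU), 8 vCPU left
host 12: place vm17 (22 vCPU), 10 vCPU left
12 hosts × 32 vCPU = 384 vCPU; used 330 vCPU; unused 54 vCPU.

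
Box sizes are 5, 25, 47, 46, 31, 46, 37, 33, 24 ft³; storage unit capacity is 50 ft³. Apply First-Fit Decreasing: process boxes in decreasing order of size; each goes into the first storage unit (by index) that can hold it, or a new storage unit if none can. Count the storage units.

7 storage units

Sorted descending: 47, 46, 46, 37, 33, 31, 25, 24, 5.
47 ft³ → storage unit 1 (remaining 3 ft³)
46 ft³ → storage unit 2 (remaining 4 ft³)
46 ft³ → storage unit 3 (remaining 4 ft³)
37 ft³ → storage unit 4 (remaining 13 ft³)
33 ft³ → storage unit 5 (remaining 17 ft³)
31 ft³ → storage unit 6 (remaining 19 ft³)
25 ft³ → storage unit 7 (remaining 25 ft³)
24 ft³ → storage unit 7 (remaining 1 ft³)
5 ft³ → storage unit 4 (remaining 8 ft³)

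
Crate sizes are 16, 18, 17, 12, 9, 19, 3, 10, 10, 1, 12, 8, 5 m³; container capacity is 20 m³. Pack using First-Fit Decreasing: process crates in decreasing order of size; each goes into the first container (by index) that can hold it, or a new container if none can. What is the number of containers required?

8 containers

Sorted descending: 19, 18, 17, 16, 12, 12, 10, 10, 9, 8, 5, 3, 1.
container 1: place 19 m³, 1 m³ left
container 2: place 18 m³, 2 m³ left
container 3: place 17 m³, 3 m³ left
container 4: place 16 m³, 4 m³ left
container 5: place 12 m³, 8 m³ left
container 6: place 12 m³, 8 m³ left
container 7: place 10 m³, 10 m³ left
container 7: place 10 m³, 0 m³ left
container 8: place 9 m³, 11 m³ left
container 5: place 8 m³, 0 m³ left
container 6: place 5 m³, 3 m³ left
container 3: place 3 m³, 0 m³ left
container 1: place 1 m³, 0 m³ left
Final containers: [19,1] [18] [17,3] [16] [12,8] [12,5] [10,10] [9].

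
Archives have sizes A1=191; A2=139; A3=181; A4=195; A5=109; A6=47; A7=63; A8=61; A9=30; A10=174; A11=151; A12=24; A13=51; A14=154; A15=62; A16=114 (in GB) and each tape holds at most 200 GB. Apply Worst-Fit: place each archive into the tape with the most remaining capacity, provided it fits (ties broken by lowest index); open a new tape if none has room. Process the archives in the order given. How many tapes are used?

A1 (191 GB) → tape 1 (remaining 9 GB)
A2 (139 GB) → tape 2 (remaining 61 GB)
A3 (181 GB) → tape 3 (remaining 19 GB)
A4 (195 GB) → tape 4 (remaining 5 GB)
A5 (109 GB) → tape 5 (remaining 91 GB)
A6 (47 GB) → tape 5 (remaining 44 GB)
A7 (63 GB) → tape 6 (remaining 137 GB)
A8 (61 GB) → tape 6 (remaining 76 GB)
A9 (30 GB) → tape 6 (remaining 46 GB)
A10 (174 GB) → tape 7 (remaining 26 GB)
A11 (151 GB) → tape 8 (remaining 49 GB)
A12 (24 GB) → tape 2 (remaining 37 GB)
A13 (51 GB) → tape 9 (remaining 149 GB)
A14 (154 GB) → tape 10 (remaining 46 GB)
A15 (62 GB) → tape 9 (remaining 87 GB)
A16 (114 GB) → tape 11 (remaining 86 GB)
Final tapes: [191] [139,24] [181] [195] [109,47] [63,61,30] [174] [151] [51,62] [154] [114].

11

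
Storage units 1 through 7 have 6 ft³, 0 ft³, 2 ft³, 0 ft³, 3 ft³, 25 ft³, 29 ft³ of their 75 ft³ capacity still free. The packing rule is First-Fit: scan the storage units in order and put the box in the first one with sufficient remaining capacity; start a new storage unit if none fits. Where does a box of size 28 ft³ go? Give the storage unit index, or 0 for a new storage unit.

7

Storage units with room: storage unit 7 (29 ft³).
The first with room is storage unit 7.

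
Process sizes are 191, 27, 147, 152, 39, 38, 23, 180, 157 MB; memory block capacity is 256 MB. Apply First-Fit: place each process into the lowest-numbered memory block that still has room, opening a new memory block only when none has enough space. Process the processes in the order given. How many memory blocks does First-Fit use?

memory block 1: place 191 MB, 65 MB left
memory block 1: place 27 MB, 38 MB left
memory block 2: place 147 MB, 109 MB left
memory block 3: place 152 MB, 104 MB left
memory block 2: place 39 MB, 70 MB left
memory block 1: place 38 MB, 0 MB left
memory block 2: place 23 MB, 47 MB left
memory block 4: place 180 MB, 76 MB left
memory block 5: place 157 MB, 99 MB left
Final memory blocks: [191,27,38] [147,39,23] [152] [180] [157].

5 memory blocks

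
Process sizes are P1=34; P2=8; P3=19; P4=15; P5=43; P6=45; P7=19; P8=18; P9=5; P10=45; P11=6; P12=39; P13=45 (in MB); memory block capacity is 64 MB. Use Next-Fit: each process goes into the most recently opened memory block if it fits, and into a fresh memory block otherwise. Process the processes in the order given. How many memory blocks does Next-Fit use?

7

memory block 1: place P1 (34 MB), 30 MB left
memory block 1: place P2 (8 MB), 22 MB left
memory block 1: place P3 (19 MB), 3 MB left
memory block 2: place P4 (15 MB), 49 MB left
memory block 2: place P5 (43 MB), 6 MB left
memory block 3: place P6 (45 MB), 19 MB left
memory block 3: place P7 (19 MB), 0 MB left
memory block 4: place P8 (18 MB), 46 MB left
memory block 4: place P9 (5 MB), 41 MB left
memory block 5: place P10 (45 MB), 19 MB left
memory block 5: place P11 (6 MB), 13 MB left
memory block 6: place P12 (39 MB), 25 MB left
memory block 7: place P13 (45 MB), 19 MB left
Final memory blocks: [34,8,19] [15,43] [45,19] [18,5] [45,6] [39] [45].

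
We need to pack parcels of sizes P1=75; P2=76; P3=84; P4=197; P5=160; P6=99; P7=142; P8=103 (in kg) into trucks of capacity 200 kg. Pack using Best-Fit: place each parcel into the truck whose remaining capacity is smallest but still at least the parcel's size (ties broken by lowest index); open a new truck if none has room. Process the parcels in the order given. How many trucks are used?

truck 1: place P1 (75 kg), 125 kg left
truck 1: place P2 (76 kg), 49 kg left
truck 2: place P3 (84 kg), 116 kg left
truck 3: place P4 (197 kg), 3 kg left
truck 4: place P5 (160 kg), 40 kg left
truck 2: place P6 (99 kg), 17 kg left
truck 5: place P7 (142 kg), 58 kg left
truck 6: place P8 (103 kg), 97 kg left

6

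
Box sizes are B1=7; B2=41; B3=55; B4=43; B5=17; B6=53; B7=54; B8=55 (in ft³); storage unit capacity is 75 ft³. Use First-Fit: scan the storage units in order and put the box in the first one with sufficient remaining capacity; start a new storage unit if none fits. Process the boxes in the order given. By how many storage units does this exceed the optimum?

First-Fit: [7,41,17] [55] [43] [53] [54] [55] → 6 storage units.
6 boxes exceed 37.5 ft³ (half the capacity), and no two of those can share a storage unit, so at least 6 storage units are needed.
So 6 is already optimal.

0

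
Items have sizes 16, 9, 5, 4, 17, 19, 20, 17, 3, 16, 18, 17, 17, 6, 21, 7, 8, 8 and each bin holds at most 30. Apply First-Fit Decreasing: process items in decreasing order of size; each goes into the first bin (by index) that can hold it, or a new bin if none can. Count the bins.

10

Sorted descending: 21, 20, 19, 18, 17, 17, 17, 17, 16, 16, 9, 8, 8, 7, 6, 5, 4, 3.
Put 21 in bin 1; 9 remain.
Put 20 in bin 2; 10 remain.
Put 19 in bin 3; 11 remain.
Put 18 in bin 4; 12 remain.
Put 17 in bin 5; 13 remain.
Put 17 in bin 6; 13 remain.
Put 17 in bin 7; 13 remain.
Put 17 in bin 8; 13 remain.
Put 16 in bin 9; 14 remain.
Put 16 in bin 10; 14 remain.
Put 9 in bin 1; 0 remain.
Put 8 in bin 2; 2 remain.
Put 8 in bin 3; 3 remain.
Put 7 in bin 4; 5 remain.
Put 6 in bin 5; 7 remain.
Put 5 in bin 4; 0 remain.
Put 4 in bin 5; 3 remain.
Put 3 in bin 3; 0 remain.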